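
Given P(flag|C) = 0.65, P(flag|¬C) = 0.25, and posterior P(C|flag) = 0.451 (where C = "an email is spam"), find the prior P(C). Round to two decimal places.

In odds form, posterior odds = prior odds × likelihood ratio, so prior odds = posterior odds ÷ LR.
Posterior odds = 0.451/(1−0.451) = 0.8215. LR = 0.65/0.25 = 2.6000.
Prior odds = 0.8215/2.6000 = 0.3160, so P(C) = 0.3160/(1+0.3160) ≈ 0.24.

P(C) = 0.24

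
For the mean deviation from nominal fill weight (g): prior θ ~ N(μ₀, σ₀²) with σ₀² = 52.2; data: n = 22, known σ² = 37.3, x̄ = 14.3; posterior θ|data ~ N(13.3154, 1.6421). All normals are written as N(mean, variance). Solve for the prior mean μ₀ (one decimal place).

μ₀ = -17.0

The posterior mean is a precision-weighted average: μ_n = (τ₀μ₀ + τ_data·x̄)/(τ₀+τ_data), with τ₀=1/σ₀² and τ_data=n/σ².
Here τ₀ = 1/52.2 = 0.019157 and τ_data = 22/37.3 = 0.589812, so τ_n = 0.608969.
Rearranging for μ₀: μ₀ = (μ_n·τ_n − τ_data·x̄)/τ₀ = (13.3154·0.608969 − 0.589812·14.3) / 0.019157 = -0.325646/0.019157 ≈ -17.0.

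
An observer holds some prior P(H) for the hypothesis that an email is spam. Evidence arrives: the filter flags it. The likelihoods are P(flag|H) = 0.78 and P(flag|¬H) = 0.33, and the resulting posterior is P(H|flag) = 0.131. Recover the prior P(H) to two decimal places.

P(H) = 0.06

Bayes' rule in odds form gives O(H|E) = O(H)·[P(E|H)/P(E|¬H)], hence O(H) = O(H|E)/LR.
Posterior odds = 0.131/(1−0.131) = 0.1507. LR = 0.78/0.33 = 2.3636.
Prior odds = 0.1507/2.3636 = 0.0638, so P(H) = 0.0638/(1+0.0638) ≈ 0.06.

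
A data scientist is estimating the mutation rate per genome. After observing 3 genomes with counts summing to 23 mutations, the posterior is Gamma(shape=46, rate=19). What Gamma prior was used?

Gamma(shape=23, rate=16)

Gamma–Poisson conjugacy: posterior shape = α + Σxᵢ, posterior rate = β + n.
So α = 46 − 23 = 23 and β = 19 − 3 = 16.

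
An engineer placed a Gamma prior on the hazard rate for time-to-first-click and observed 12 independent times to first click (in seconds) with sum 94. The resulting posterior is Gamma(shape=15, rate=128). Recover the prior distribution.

Gamma(shape=3, rate=34)

Gamma–exponential conjugacy: posterior shape = α + n, posterior rate = β + Σtᵢ.
So α = 15 − 12 = 3 and β = 128 − 94 = 34.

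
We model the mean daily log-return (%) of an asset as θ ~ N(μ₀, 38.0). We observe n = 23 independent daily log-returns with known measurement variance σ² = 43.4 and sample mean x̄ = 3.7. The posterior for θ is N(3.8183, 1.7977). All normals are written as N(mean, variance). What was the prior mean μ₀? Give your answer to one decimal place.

μ₀ = 6.2

With known observation variance, the Normal–Normal posterior has precision τ_n = τ₀ + n/σ² and mean μ_n = (τ₀μ₀ + (n/σ²)x̄)/τ_n.
Here τ₀ = 1/38.0 = 0.026316 and τ_data = 23/43.4 = 0.529954, so τ_n = 0.556270.
Rearranging for μ₀: μ₀ = (μ_n·τ_n − τ_data·x̄)/τ₀ = (3.8183·0.556270 − 0.529954·3.7) / 0.026316 = 0.163176/0.026316 ≈ 6.2.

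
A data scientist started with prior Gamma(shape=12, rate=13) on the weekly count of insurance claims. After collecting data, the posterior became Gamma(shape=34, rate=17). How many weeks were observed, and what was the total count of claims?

A Gamma(α, β) prior (rate parametrization) on a Poisson rate with n observations summing to S gives posterior Gamma(α+S, β+n).
Matching: Σxᵢ = 34 − 12 = 22 and n = 17 − 13 = 4.

n = 4 weeks with total 22 claims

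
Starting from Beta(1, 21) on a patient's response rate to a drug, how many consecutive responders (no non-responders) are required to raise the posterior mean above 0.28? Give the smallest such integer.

After k responders and 0 non-responders the posterior is Beta(1+k, 21), with mean (1+k)/(1+21+k).
Set (1+k)/(22+k) > 0.28 and solve: k > (0.28·22 − 1)/(1 − 0.28) = 7.167.
The smallest integer exceeding 7.167 is 8.

k = 8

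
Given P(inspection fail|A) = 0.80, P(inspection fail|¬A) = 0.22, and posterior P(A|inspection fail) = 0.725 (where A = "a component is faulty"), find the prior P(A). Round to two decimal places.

Bayes' rule in odds form gives O(A|E) = O(A)·[P(E|A)/P(E|¬A)], hence O(A) = O(A|E)/LR.
Posterior odds = 0.725/(1−0.725) = 2.6364. LR = 0.80/0.22 = 3.6364.
Prior odds = 2.6364/3.6364 = 0.7250, so P(A) = 0.7250/(1+0.7250) ≈ 0.42.

P(A) = 0.42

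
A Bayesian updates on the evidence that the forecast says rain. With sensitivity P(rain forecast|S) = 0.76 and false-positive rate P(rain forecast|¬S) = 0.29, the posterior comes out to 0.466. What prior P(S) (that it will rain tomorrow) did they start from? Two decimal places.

P(S) = 0.25

Bayes' rule in odds form gives O(S|E) = O(S)·[P(E|S)/P(E|¬S)], hence O(S) = O(S|E)/LR.
Posterior odds = 0.466/(1−0.466) = 0.8727. LR = 0.76/0.29 = 2.6207.
Prior odds = 0.8727/2.6207 = 0.3330, so P(S) = 0.3330/(1+0.3330) ≈ 0.25.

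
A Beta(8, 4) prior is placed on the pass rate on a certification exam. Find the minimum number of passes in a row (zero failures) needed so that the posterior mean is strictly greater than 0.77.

k = 6

After k passes and 0 failures the posterior is Beta(8+k, 4), with mean (8+k)/(8+4+k).
Set (8+k)/(12+k) > 0.77 and solve: k > (0.77·12 − 8)/(1 − 0.77) = 5.391.
The smallest integer exceeding 5.391 is 6.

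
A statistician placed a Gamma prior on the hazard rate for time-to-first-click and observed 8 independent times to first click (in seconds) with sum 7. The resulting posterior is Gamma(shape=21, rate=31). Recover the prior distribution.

Gamma(shape=13, rate=24)

Gamma–exponential conjugacy: posterior shape = α + n, posterior rate = β + Σtᵢ.
So α = 21 − 8 = 13 and β = 31 − 7 = 24.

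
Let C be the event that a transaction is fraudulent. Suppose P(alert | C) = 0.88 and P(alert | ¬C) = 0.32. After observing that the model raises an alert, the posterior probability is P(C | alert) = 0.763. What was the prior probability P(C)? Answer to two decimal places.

P(C) = 0.54

In odds form, posterior odds = prior odds × likelihood ratio, so prior odds = posterior odds ÷ LR.
Posterior odds = 0.763/(1−0.763) = 3.2194. LR = 0.88/0.32 = 2.7500.
Prior odds = 3.2194/2.7500 = 1.1707, so P(C) = 1.1707/(1+1.1707) ≈ 0.54.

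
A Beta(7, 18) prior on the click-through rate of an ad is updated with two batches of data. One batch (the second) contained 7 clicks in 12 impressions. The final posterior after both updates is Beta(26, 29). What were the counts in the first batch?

Sequential conjugate updates are equivalent to a single update on the pooled data, so total successes = posterior α − prior α and total failures = posterior β − prior β.
Total across both batches: 26−7=19 clicks, 29−18=11 non-clicks.
Subtract the second batch: 19−7=12 clicks and 11−5=6 non-clicks.

12 clicks and 6 non-clicks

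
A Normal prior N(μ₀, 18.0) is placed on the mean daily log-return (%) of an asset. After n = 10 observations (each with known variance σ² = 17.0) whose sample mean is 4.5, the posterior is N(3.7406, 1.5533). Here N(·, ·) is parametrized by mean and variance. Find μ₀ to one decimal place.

The posterior mean is a precision-weighted average: μ_n = (τ₀μ₀ + τ_data·x̄)/(τ₀+τ_data), with τ₀=1/σ₀² and τ_data=n/σ².
Here τ₀ = 1/18.0 = 0.055556 and τ_data = 10/17.0 = 0.588235, so τ_n = 0.643791.
Rearranging for μ₀: μ₀ = (μ_n·τ_n − τ_data·x̄)/τ₀ = (3.7406·0.643791 − 0.588235·4.5) / 0.055556 = -0.238893/0.055556 ≈ -4.3.

μ₀ = -4.3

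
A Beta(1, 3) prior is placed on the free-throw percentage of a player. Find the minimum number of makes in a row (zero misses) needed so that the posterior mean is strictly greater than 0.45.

After k makes and 0 misses the posterior is Beta(1+k, 3), with mean (1+k)/(1+3+k).
Set (1+k)/(4+k) > 0.45 and solve: k > (0.45·4 − 1)/(1 − 0.45) = 1.455.
The smallest integer exceeding 1.455 is 2, and checking k=2: (3)/(6) = 0.5000 > 0.45.

k = 2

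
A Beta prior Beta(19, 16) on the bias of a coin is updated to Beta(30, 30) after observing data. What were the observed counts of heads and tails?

11 heads and 14 tails

Under Beta–binomial conjugacy the posterior parameters are (α+s, β+f).
So s = 30 − 19 = 11 and f = 30 − 16 = 14.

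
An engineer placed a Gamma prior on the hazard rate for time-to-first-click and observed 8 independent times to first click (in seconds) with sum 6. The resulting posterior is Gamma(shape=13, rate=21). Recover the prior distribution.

Gamma(shape=5, rate=15)

Gamma–exponential conjugacy: posterior shape = α + n, posterior rate = β + Σtᵢ.
So α = 13 − 8 = 5 and β = 21 − 6 = 15.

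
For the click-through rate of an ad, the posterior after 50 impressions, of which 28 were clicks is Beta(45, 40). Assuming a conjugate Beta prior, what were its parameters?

Beta is conjugate to the binomial likelihood: posterior = Beta(a+s, b+f).
Subtract the data counts: 45−28=17, 40−22=18.

Beta(17, 18)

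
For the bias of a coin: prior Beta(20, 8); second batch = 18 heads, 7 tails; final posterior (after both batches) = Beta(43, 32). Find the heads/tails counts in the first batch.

5 heads and 17 tails

Sequential conjugate updates are equivalent to a single update on the pooled data, so total successes = posterior α − prior α and total failures = posterior β − prior β.
Total across both batches: 43−20=23 heads, 32−8=24 tails.
Subtract the second batch: 23−18=5 heads and 24−7=17 tails.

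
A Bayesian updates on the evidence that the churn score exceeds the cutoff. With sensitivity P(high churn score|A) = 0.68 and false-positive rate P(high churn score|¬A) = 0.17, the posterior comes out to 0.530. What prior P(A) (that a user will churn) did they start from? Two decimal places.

Bayes' rule in odds form gives O(A|E) = O(A)·[P(E|A)/P(E|¬A)], hence O(A) = O(A|E)/LR.
Posterior odds = 0.530/(1−0.530) = 1.1277. LR = 0.68/0.17 = 4.0000.
Prior odds = 1.1277/4.0000 = 0.2819, so P(A) = 0.2819/(1+0.2819) ≈ 0.22.

P(A) = 0.22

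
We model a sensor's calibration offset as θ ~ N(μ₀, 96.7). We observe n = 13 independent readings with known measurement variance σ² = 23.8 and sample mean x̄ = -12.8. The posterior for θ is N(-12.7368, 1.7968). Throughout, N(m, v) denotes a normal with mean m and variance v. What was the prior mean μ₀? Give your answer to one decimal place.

μ₀ = -9.4

The posterior mean is a precision-weighted average: μ_n = (τ₀μ₀ + τ_data·x̄)/(τ₀+τ_data), with τ₀=1/σ₀² and τ_data=n/σ².
Here τ₀ = 1/96.7 = 0.010341 and τ_data = 13/23.8 = 0.546218, so τ_n = 0.556559.
Rearranging for μ₀: μ₀ = (μ_n·τ_n − τ_data·x̄)/τ₀ = (-12.7368·0.556559 − 0.546218·-12.8) / 0.010341 = -0.097190/0.010341 ≈ -9.4.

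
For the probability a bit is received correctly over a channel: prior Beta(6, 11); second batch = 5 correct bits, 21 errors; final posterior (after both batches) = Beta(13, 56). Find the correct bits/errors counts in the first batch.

2 correct bits and 24 errors

Because Beta–binomial updating is additive in the counts, the combined data contributed (α_post−α_prior, β_post−β_prior) successes and failures.
Total across both batches: 13−6=7 correct bits, 56−11=45 errors.
Subtract the second batch: 7−5=2 correct bits and 45−21=24 errors.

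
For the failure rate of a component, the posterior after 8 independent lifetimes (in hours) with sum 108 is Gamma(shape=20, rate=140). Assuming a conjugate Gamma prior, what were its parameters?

Gamma–exponential conjugacy: posterior shape = α + n, posterior rate = β + Σtᵢ.
So α = 20 − 8 = 12 and β = 140 − 108 = 32.

Gamma(shape=12, rate=32)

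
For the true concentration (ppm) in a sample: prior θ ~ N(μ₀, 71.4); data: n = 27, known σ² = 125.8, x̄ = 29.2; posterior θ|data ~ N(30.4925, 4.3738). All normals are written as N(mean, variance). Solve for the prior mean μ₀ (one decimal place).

μ₀ = 50.3

The posterior mean is a precision-weighted average: μ_n = (τ₀μ₀ + τ_data·x̄)/(τ₀+τ_data), with τ₀=1/σ₀² and τ_data=n/σ².
Here τ₀ = 1/71.4 = 0.014006 and τ_data = 27/125.8 = 0.214626, so τ_n = 0.228632.
Rearranging for μ₀: μ₀ = (μ_n·τ_n − τ_data·x̄)/τ₀ = (30.4925·0.228632 − 0.214626·29.2) / 0.014006 = 0.704482/0.014006 ≈ 50.3.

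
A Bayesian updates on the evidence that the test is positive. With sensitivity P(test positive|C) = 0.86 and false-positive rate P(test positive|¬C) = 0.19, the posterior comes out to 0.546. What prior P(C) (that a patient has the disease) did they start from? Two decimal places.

Bayes' rule in odds form gives O(C|E) = O(C)·[P(E|C)/P(E|¬C)], hence O(C) = O(C|E)/LR.
Posterior odds = 0.546/(1−0.546) = 1.2026. LR = 0.86/0.19 = 4.5263.
Prior odds = 1.2026/4.5263 = 0.2657, so P(C) = 0.2657/(1+0.2657) ≈ 0.21.

P(C) = 0.21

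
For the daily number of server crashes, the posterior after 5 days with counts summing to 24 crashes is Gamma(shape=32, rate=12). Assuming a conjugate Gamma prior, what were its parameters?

Gamma(shape=8, rate=7)

Gamma–Poisson conjugacy: posterior shape = α + Σxᵢ, posterior rate = β + n.
So α = 32 − 24 = 8 and β = 12 − 5 = 7.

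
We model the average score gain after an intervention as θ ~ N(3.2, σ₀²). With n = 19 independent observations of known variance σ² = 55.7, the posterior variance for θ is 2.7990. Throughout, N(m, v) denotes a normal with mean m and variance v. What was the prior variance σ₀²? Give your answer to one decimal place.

σ₀² = 61.9

For the Normal–Normal model with known σ², precisions add: τ_n = τ₀ + n/σ².
So 1/σ₀² = 1/2.7990 − 19/55.7 = 0.357270 − 0.341113 = 0.016157.
Hence σ₀² = 1/0.016157 ≈ 61.9.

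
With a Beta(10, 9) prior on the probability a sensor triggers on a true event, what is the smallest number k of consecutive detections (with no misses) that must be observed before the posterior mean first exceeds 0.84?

After k detections and 0 misses the posterior is Beta(10+k, 9), with mean (10+k)/(10+9+k).
Set (10+k)/(19+k) > 0.84 and solve: k > (0.84·19 − 10)/(1 − 0.84) = 37.250.
The smallest integer exceeding 37.250 is 38, and checking k=38: (48)/(57) = 0.8421 > 0.84.

k = 38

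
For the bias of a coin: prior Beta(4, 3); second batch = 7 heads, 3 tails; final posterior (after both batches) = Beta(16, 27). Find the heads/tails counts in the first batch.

Sequential conjugate updates are equivalent to a single update on the pooled data, so total successes = posterior α − prior α and total failures = posterior β − prior β.
Total across both batches: 16−4=12 heads, 27−3=24 tails.
Subtract the second batch: 12−7=5 heads and 24−3=21 tails.

5 heads and 21 tails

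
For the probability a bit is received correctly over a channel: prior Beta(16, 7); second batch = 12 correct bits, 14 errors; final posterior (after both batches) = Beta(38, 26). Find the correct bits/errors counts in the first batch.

Sequential conjugate updates are equivalent to a single update on the pooled data, so total successes = posterior α − prior α and total failures = posterior β − prior β.
Total across both batches: 38−16=22 correct bits, 26−7=19 errors.
Subtract the second batch: 22−12=10 correct bits and 19−14=5 errors.

10 correct bits and 5 errors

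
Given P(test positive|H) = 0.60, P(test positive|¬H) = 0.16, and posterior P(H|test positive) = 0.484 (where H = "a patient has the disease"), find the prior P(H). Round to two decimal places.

P(H) = 0.20

Bayes' rule in odds form gives O(H|E) = O(H)·[P(E|H)/P(E|¬H)], hence O(H) = O(H|E)/LR.
Posterior odds = 0.484/(1−0.484) = 0.9380. LR = 0.60/0.16 = 3.7500.
Prior odds = 0.9380/3.7500 = 0.2501, so P(H) = 0.2501/(1+0.2501) ≈ 0.20.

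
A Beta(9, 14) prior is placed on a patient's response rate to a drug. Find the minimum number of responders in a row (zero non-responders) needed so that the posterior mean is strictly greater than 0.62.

After k responders and 0 non-responders the posterior is Beta(9+k, 14), with mean (9+k)/(9+14+k).
Set (9+k)/(23+k) > 0.62 and solve: k > (0.62·23 − 9)/(1 − 0.62) = 13.842.
The smallest integer exceeding 13.842 is 14, and checking k=14: (23)/(37) = 0.6216 > 0.62.

k = 14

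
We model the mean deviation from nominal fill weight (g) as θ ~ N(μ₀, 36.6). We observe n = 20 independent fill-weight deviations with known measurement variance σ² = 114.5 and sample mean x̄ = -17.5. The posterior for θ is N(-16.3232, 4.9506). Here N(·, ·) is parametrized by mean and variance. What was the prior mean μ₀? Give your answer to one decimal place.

μ₀ = -8.8

With known observation variance, the Normal–Normal posterior has precision τ_n = τ₀ + n/σ² and mean μ_n = (τ₀μ₀ + (n/σ²)x̄)/τ_n.
Here τ₀ = 1/36.6 = 0.027322 and τ_data = 20/114.5 = 0.174672, so τ_n = 0.201994.
Rearranging for μ₀: μ₀ = (μ_n·τ_n − τ_data·x̄)/τ₀ = (-16.3232·0.201994 − 0.174672·-17.5) / 0.027322 = -0.240428/0.027322 ≈ -8.8.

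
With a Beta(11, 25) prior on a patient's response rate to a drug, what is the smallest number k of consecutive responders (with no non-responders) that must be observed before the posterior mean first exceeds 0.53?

k = 18

After k responders and 0 non-responders the posterior is Beta(11+k, 25), with mean (11+k)/(11+25+k).
Set (11+k)/(36+k) > 0.53 and solve: k > (0.53·36 − 11)/(1 − 0.53) = 17.191.
The smallest integer exceeding 17.191 is 18.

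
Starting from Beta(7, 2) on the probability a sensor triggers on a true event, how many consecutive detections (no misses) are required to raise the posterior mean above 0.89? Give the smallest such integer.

k = 10

After k detections and 0 misses the posterior is Beta(7+k, 2), with mean (7+k)/(7+2+k).
Set (7+k)/(9+k) > 0.89 and solve: k > (0.89·9 − 7)/(1 − 0.89) = 9.182.
The smallest integer exceeding 9.182 is 10.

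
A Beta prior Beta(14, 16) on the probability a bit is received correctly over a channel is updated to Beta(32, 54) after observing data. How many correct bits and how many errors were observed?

A Beta(a, b) prior with s successes and f failures in binomial data gives a Beta(a+s, b+f) posterior.
Match parameters: s=32−14=18, f=54−16=38.

18 correct bits and 38 errors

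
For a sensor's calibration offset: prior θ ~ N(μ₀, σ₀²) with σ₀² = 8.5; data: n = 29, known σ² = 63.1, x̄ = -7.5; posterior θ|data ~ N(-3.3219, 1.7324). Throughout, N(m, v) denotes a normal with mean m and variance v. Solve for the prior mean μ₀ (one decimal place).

μ₀ = 13.0

The posterior mean is a precision-weighted average: μ_n = (τ₀μ₀ + τ_data·x̄)/(τ₀+τ_data), with τ₀=1/σ₀² and τ_data=n/σ².
Here τ₀ = 1/8.5 = 0.117647 and τ_data = 29/63.1 = 0.459588, so τ_n = 0.577235.
Rearranging for μ₀: μ₀ = (μ_n·τ_n − τ_data·x̄)/τ₀ = (-3.3219·0.577235 − 0.459588·-7.5) / 0.117647 = 1.529393/0.117647 ≈ 13.0.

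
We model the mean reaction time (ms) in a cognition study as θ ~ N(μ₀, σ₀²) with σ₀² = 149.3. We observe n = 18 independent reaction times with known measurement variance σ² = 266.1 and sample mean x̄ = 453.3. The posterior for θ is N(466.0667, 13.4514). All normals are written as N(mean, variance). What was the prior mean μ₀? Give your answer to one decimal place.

μ₀ = 595.0

With known observation variance, the Normal–Normal posterior has precision τ_n = τ₀ + n/σ² and mean μ_n = (τ₀μ₀ + (n/σ²)x̄)/τ_n.
Here τ₀ = 1/149.3 = 0.006698 and τ_data = 18/266.1 = 0.067644, so τ_n = 0.074342.
Rearranging for μ₀: μ₀ = (μ_n·τ_n − τ_data·x̄)/τ₀ = (466.0667·0.074342 − 0.067644·453.3) / 0.006698 = 3.985305/0.006698 ≈ 595.0.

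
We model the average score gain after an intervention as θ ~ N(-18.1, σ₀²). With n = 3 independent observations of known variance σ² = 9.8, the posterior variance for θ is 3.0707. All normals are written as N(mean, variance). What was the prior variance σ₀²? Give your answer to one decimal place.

Posterior precision equals prior precision plus data precision: 1/σ_n² = 1/σ₀² + n/σ².
So 1/σ₀² = 1/3.0707 − 3/9.8 = 0.325659 − 0.306122 = 0.019537.
Hence σ₀² = 1/0.019537 ≈ 51.2.

σ₀² = 51.2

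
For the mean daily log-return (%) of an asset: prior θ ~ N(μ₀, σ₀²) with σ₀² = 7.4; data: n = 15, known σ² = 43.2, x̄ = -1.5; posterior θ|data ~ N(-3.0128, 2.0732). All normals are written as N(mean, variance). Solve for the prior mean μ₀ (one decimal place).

With known observation variance, the Normal–Normal posterior has precision τ_n = τ₀ + n/σ² and mean μ_n = (τ₀μ₀ + (n/σ²)x̄)/τ_n.
Here τ₀ = 1/7.4 = 0.135135 and τ_data = 15/43.2 = 0.347222, so τ_n = 0.482357.
Rearranging for μ₀: μ₀ = (μ_n·τ_n − τ_data·x̄)/τ₀ = (-3.0128·0.482357 − 0.347222·-1.5) / 0.135135 = -0.932412/0.135135 ≈ -6.9.

μ₀ = -6.9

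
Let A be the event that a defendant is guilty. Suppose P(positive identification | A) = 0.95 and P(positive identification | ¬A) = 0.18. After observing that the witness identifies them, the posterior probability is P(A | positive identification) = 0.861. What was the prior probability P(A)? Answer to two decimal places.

P(A) = 0.54

In odds form, posterior odds = prior odds × likelihood ratio, so prior odds = posterior odds ÷ LR.
Posterior odds = 0.861/(1−0.861) = 6.1942. LR = 0.95/0.18 = 5.2778.
Prior odds = 6.1942/5.2778 = 1.1736, so P(A) = 1.1736/(1+1.1736) ≈ 0.54.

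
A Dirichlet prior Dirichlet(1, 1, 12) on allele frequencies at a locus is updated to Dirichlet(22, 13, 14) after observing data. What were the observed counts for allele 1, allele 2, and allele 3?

counts (21, 12, 2)

For a Dirichlet(α) prior with multinomial counts c, the posterior is Dirichlet(α + c) componentwise.
Counts are posterior − prior componentwise: 22−1=21, 13−1=12, 14−12=2.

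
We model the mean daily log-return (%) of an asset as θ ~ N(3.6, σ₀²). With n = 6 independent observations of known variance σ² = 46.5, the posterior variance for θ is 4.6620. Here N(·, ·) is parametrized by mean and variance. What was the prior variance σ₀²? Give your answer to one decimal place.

σ₀² = 11.7

For the Normal–Normal model with known σ², precisions add: τ_n = τ₀ + n/σ².
So 1/σ₀² = 1/4.6620 − 6/46.5 = 0.214500 − 0.129032 = 0.085468.
Hence σ₀² = 1/0.085468 ≈ 11.7.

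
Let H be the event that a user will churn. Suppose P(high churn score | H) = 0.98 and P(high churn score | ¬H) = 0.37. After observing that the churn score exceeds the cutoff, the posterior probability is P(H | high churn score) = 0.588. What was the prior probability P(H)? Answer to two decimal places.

P(H) = 0.35

In odds form, posterior odds = prior odds × likelihood ratio, so prior odds = posterior odds ÷ LR.
Posterior odds = 0.588/(1−0.588) = 1.4272. LR = 0.98/0.37 = 2.6486.
Prior odds = 1.4272/2.6486 = 0.5389, so P(H) = 0.5389/(1+0.5389) ≈ 0.35.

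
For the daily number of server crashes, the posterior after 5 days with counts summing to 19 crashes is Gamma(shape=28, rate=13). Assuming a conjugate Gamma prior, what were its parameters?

Gamma(shape=9, rate=8)

Gamma–Poisson conjugacy: posterior shape = α + Σxᵢ, posterior rate = β + n.
So α = 28 − 19 = 9 and β = 13 − 5 = 8.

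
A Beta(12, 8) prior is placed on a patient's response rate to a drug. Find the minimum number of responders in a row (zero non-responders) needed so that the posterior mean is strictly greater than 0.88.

After k responders and 0 non-responders the posterior is Beta(12+k, 8), with mean (12+k)/(12+8+k).
Set (12+k)/(20+k) > 0.88 and solve: k > (0.88·20 − 12)/(1 − 0.88) = 46.667.
The smallest integer exceeding 46.667 is 47.

k = 47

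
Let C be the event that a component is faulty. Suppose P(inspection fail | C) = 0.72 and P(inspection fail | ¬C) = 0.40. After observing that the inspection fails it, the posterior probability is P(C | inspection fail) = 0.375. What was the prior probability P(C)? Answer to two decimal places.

In odds form, posterior odds = prior odds × likelihood ratio, so prior odds = posterior odds ÷ LR.
Posterior odds = 0.375/(1−0.375) = 0.6000. LR = 0.72/0.40 = 1.8000.
Prior odds = 0.6000/1.8000 = 0.3333, so P(C) = 0.3333/(1+0.3333) ≈ 0.25.

P(C) = 0.25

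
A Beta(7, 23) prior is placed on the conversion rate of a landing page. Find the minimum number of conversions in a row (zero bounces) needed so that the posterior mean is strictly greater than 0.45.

k = 12

After k conversions and 0 bounces the posterior is Beta(7+k, 23), with mean (7+k)/(7+23+k).
Set (7+k)/(30+k) > 0.45 and solve: k > (0.45·30 − 7)/(1 − 0.45) = 11.818.
The smallest integer exceeding 11.818 is 12.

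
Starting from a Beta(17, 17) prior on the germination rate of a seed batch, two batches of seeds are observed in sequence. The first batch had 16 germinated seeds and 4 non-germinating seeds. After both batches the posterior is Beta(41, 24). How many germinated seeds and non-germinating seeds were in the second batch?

8 germinated seeds and 3 non-germinating seeds

Sequential conjugate updates are equivalent to a single update on the pooled data, so total successes = posterior α − prior α and total failures = posterior β − prior β.
Total across both batches: 41−17=24 germinated seeds, 24−17=7 non-germinating seeds.
Subtract the first batch: 24−16=8 germinated seeds and 7−4=3 non-germinating seeds.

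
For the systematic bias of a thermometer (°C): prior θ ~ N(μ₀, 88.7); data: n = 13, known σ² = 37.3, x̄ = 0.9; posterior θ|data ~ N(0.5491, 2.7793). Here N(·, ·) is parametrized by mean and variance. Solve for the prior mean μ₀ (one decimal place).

μ₀ = -10.3

With known observation variance, the Normal–Normal posterior has precision τ_n = τ₀ + n/σ² and mean μ_n = (τ₀μ₀ + (n/σ²)x̄)/τ_n.
Here τ₀ = 1/88.7 = 0.011274 and τ_data = 13/37.3 = 0.348525, so τ_n = 0.359799.
Rearranging for μ₀: μ₀ = (μ_n·τ_n − τ_data·x̄)/τ₀ = (0.5491·0.359799 − 0.348525·0.9) / 0.011274 = -0.116107/0.011274 ≈ -10.3.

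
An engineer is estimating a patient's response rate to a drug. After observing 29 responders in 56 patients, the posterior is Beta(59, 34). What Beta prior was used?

Beta(30, 7)

Under Beta–binomial conjugacy the posterior parameters are (α+s, β+f).
Subtract the data counts: 59−29=30, 34−27=7.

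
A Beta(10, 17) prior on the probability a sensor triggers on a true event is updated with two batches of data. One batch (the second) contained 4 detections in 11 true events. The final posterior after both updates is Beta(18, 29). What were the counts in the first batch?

Sequential conjugate updates are equivalent to a single update on the pooled data, so total successes = posterior α − prior α and total failures = posterior β − prior β.
Total across both batches: 18−10=8 detections, 29−17=12 misses.
Subtract the second batch: 8−4=4 detections and 12−7=5 misses.

4 detections and 5 misses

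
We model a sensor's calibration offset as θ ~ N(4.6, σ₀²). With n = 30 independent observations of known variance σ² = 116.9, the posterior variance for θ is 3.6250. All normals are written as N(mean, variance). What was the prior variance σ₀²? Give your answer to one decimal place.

Posterior precision equals prior precision plus data precision: 1/σ_n² = 1/σ₀² + n/σ².
So 1/σ₀² = 1/3.6250 − 30/116.9 = 0.275862 − 0.256630 = 0.019232.
Hence σ₀² = 1/0.019232 ≈ 52.0.

σ₀² = 52.0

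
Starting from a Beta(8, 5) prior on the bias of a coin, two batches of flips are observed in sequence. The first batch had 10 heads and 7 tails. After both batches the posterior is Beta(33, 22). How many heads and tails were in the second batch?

15 heads and 10 tails

Because Beta–binomial updating is additive in the counts, the combined data contributed (α_post−α_prior, β_post−β_prior) successes and failures.
Total across both batches: 33−8=25 heads, 22−5=17 tails.
Subtract the first batch: 25−10=15 heads and 17−7=10 tails.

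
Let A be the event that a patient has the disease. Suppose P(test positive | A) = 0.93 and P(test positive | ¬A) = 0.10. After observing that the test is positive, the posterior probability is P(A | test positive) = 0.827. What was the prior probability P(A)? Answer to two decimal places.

Bayes' rule in odds form gives O(A|E) = O(A)·[P(E|A)/P(E|¬A)], hence O(A) = O(A|E)/LR.
Posterior odds = 0.827/(1−0.827) = 4.7803. LR = 0.93/0.10 = 9.3000.
Prior odds = 4.7803/9.3000 = 0.5140, so P(A) = 0.5140/(1+0.5140) ≈ 0.34.

P(A) = 0.34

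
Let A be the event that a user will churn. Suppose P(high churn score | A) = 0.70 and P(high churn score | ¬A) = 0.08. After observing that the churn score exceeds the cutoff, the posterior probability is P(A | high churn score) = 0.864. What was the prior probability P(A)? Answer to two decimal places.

Bayes' rule in odds form gives O(A|E) = O(A)·[P(E|A)/P(E|¬A)], hence O(A) = O(A|E)/LR.
Posterior odds = 0.864/(1−0.864) = 6.3529. LR = 0.70/0.08 = 8.7500.
Prior odds = 6.3529/8.7500 = 0.7260, so P(A) = 0.7260/(1+0.7260) ≈ 0.42.

P(A) = 0.42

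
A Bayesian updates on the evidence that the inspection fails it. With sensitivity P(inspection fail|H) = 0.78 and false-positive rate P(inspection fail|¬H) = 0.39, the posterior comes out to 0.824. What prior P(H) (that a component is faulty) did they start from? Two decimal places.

In odds form, posterior odds = prior odds × likelihood ratio, so prior odds = posterior odds ÷ LR.
Posterior odds = 0.824/(1−0.824) = 4.6818. LR = 0.78/0.39 = 2.0000.
Prior odds = 4.6818/2.0000 = 2.3409, so P(H) = 2.3409/(1+2.3409) ≈ 0.70.

P(H) = 0.70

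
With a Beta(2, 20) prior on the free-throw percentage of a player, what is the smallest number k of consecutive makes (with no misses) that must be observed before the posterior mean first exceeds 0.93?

After k makes and 0 misses the posterior is Beta(2+k, 20), with mean (2+k)/(2+20+k).
Set (2+k)/(22+k) > 0.93 and solve: k > (0.93·22 − 2)/(1 − 0.93) = 263.714.
The smallest integer exceeding 263.714 is 264, and checking k=264: (266)/(286) = 0.9301 > 0.93.

k = 264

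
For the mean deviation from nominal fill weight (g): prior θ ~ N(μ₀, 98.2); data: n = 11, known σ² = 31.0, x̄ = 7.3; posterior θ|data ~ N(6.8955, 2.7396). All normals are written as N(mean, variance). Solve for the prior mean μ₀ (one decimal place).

With known observation variance, the Normal–Normal posterior has precision τ_n = τ₀ + n/σ² and mean μ_n = (τ₀μ₀ + (n/σ²)x̄)/τ_n.
Here τ₀ = 1/98.2 = 0.010183 and τ_data = 11/31.0 = 0.354839, so τ_n = 0.365022.
Rearranging for μ₀: μ₀ = (μ_n·τ_n − τ_data·x̄)/τ₀ = (6.8955·0.365022 − 0.354839·7.3) / 0.010183 = -0.073315/0.010183 ≈ -7.2.

μ₀ = -7.2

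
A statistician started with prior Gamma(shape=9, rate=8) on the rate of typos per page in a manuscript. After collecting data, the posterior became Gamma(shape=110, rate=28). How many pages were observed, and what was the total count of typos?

A Gamma(α, β) prior (rate parametrization) on a Poisson rate with n observations summing to S gives posterior Gamma(α+S, β+n).
Matching: Σxᵢ = 110 − 9 = 101 and n = 28 − 8 = 20.

n = 20 pages with total 101 typos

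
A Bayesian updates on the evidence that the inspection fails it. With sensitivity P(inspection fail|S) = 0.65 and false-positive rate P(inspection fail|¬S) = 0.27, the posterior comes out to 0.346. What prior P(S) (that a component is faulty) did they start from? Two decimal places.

In odds form, posterior odds = prior odds × likelihood ratio, so prior odds = posterior odds ÷ LR.
Posterior odds = 0.346/(1−0.346) = 0.5291. LR = 0.65/0.27 = 2.4074.
Prior odds = 0.5291/2.4074 = 0.2198, so P(S) = 0.2198/(1+0.2198) ≈ 0.18.

P(S) = 0.18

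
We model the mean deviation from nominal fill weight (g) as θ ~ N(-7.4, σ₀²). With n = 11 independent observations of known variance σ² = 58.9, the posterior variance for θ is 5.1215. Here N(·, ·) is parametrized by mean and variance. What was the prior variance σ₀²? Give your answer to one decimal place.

σ₀² = 117.7

For the Normal–Normal model with known σ², precisions add: τ_n = τ₀ + n/σ².
So 1/σ₀² = 1/5.1215 − 11/58.9 = 0.195255 − 0.186757 = 0.008498.
Hence σ₀² = 1/0.008498 ≈ 117.7.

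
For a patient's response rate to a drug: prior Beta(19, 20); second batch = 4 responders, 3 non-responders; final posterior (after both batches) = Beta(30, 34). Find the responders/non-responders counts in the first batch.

7 responders and 11 non-responders

Sequential conjugate updates are equivalent to a single update on the pooled data, so total successes = posterior α − prior α and total failures = posterior β − prior β.
Total across both batches: 30−19=11 responders, 34−20=14 non-responders.
Subtract the second batch: 11−4=7 responders and 14−3=11 non-responders.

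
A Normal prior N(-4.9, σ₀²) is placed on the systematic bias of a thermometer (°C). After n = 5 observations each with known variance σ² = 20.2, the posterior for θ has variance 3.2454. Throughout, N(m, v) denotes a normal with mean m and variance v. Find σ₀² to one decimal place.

σ₀² = 16.5

Posterior precision equals prior precision plus data precision: 1/σ_n² = 1/σ₀² + n/σ².
So 1/σ₀² = 1/3.2454 − 5/20.2 = 0.308128 − 0.247525 = 0.060603.
Hence σ₀² = 1/0.060603 ≈ 16.5.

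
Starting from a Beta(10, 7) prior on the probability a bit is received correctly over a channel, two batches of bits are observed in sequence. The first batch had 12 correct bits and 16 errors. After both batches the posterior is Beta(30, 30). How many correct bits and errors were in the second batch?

Sequential conjugate updates are equivalent to a single update on the pooled data, so total successes = posterior α − prior α and total failures = posterior β − prior β.
Total across both batches: 30−10=20 correct bits, 30−7=23 errors.
Subtract the first batch: 20−12=8 correct bits and 23−16=7 errors.

8 correct bits and 7 errors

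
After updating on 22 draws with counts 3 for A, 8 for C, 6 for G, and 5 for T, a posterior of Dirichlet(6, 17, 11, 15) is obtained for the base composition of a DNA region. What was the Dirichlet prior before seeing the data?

Dirichlet(3, 9, 5, 10)

For a Dirichlet(α) prior with multinomial counts c, the posterior is Dirichlet(α + c) componentwise.
Subtract each count from the matching posterior parameter: 6−3=3, 17−8=9, 11−6=5, 15−5=10.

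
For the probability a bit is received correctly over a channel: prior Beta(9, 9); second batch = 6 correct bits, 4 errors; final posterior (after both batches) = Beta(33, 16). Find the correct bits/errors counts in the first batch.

Sequential conjugate updates are equivalent to a single update on the pooled data, so total successes = posterior α − prior α and total failures = posterior β − prior β.
Total across both batches: 33−9=24 correct bits, 16−9=7 errors.
Subtract the second batch: 24−6=18 correct bits and 7−4=3 errors.

18 correct bits and 3 errors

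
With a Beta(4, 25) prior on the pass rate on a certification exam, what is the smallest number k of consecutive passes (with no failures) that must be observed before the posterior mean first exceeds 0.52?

k = 24

After k passes and 0 failures the posterior is Beta(4+k, 25), with mean (4+k)/(4+25+k).
Set (4+k)/(29+k) > 0.52 and solve: k > (0.52·29 − 4)/(1 − 0.52) = 23.083.
The smallest integer exceeding 23.083 is 24.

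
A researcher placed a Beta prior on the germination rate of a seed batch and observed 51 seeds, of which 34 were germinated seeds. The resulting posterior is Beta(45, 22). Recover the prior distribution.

A Beta(α, β) prior with s successes and f failures in binomial data gives a Beta(α+s, β+f) posterior.
So α = 45 − 34 = 11 and β = 22 − 17 = 5.

Beta(11, 5)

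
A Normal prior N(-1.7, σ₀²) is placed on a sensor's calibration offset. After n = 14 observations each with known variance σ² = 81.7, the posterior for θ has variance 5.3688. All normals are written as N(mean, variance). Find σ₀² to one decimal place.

Posterior precision equals prior precision plus data precision: 1/σ_n² = 1/σ₀² + n/σ².
So 1/σ₀² = 1/5.3688 − 14/81.7 = 0.186261 − 0.171359 = 0.014902.
Hence σ₀² = 1/0.014902 ≈ 67.1.

σ₀² = 67.1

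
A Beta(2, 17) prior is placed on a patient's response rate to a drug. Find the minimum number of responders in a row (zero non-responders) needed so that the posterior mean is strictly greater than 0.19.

k = 2

After k responders and 0 non-responders the posterior is Beta(2+k, 17), with mean (2+k)/(2+17+k).
Set (2+k)/(19+k) > 0.19 and solve: k > (0.19·19 − 2)/(1 − 0.19) = 1.988.
The smallest integer exceeding 1.988 is 2.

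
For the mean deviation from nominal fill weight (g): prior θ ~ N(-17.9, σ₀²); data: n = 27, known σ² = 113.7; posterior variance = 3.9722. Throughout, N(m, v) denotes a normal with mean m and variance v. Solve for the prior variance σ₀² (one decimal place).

For the Normal–Normal model with known σ², precisions add: τ_n = τ₀ + n/σ².
So 1/σ₀² = 1/3.9722 − 27/113.7 = 0.251750 − 0.237467 = 0.014283.
Hence σ₀² = 1/0.014283 ≈ 70.0.

σ₀² = 70.0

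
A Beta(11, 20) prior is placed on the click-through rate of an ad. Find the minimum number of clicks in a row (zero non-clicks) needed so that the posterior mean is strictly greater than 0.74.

k = 46

After k clicks and 0 non-clicks the posterior is Beta(11+k, 20), with mean (11+k)/(11+20+k).
Set (11+k)/(31+k) > 0.74 and solve: k > (0.74·31 − 11)/(1 − 0.74) = 45.923.
The smallest integer exceeding 45.923 is 46.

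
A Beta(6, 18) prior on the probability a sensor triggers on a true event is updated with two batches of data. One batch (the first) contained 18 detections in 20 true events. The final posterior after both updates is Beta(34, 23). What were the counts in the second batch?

Sequential conjugate updates are equivalent to a single update on the pooled data, so total successes = posterior α − prior α and total failures = posterior β − prior β.
Total across both batches: 34−6=28 detections, 23−18=5 misses.
Subtract the first batch: 28−18=10 detections and 5−2=3 misses.

10 detections and 3 misses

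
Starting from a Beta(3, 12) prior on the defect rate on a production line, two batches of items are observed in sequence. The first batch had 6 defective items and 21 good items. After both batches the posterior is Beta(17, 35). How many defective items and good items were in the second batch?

Because Beta–binomial updating is additive in the counts, the combined data contributed (α_post−α_prior, β_post−β_prior) successes and failures.
Total across both batches: 17−3=14 defective items, 35−12=23 good items.
Subtract the first batch: 14−6=8 defective items and 23−21=2 good items.

8 defective items and 2 good items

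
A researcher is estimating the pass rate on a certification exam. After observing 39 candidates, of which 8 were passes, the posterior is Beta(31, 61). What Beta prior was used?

Under Beta–binomial conjugacy the posterior parameters are (α+s, β+f).
So α = 31 − 8 = 23 and β = 61 − 31 = 30.

Beta(23, 30)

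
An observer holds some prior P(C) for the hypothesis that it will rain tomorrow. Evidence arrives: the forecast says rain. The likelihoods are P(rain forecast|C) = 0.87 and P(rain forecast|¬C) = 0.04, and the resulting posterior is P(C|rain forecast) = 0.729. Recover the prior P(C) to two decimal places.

P(C) = 0.11

Bayes' rule in odds form gives O(C|E) = O(C)·[P(E|C)/P(E|¬C)], hence O(C) = O(C|E)/LR.
Posterior odds = 0.729/(1−0.729) = 2.6900. LR = 0.87/0.04 = 21.7500.
Prior odds = 2.6900/21.7500 = 0.1237, so P(C) = 0.1237/(1+0.1237) ≈ 0.11.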